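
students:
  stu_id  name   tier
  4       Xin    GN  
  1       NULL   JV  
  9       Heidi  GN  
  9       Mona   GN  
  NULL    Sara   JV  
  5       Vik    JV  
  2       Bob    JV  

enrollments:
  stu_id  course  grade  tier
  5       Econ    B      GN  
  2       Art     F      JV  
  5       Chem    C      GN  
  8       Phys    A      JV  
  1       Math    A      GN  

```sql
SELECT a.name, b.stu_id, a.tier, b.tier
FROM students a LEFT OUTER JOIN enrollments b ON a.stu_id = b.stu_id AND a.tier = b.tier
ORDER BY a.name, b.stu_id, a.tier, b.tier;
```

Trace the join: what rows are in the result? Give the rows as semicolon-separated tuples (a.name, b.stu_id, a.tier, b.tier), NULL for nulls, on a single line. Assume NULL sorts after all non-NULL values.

(Bob, 2, JV, JV); (Heidi, NULL, GN, NULL); (Mona, NULL, GN, NULL); (Sara, NULL, JV, NULL); (Vik, NULL, JV, NULL); (Xin, NULL, GN, NULL); (NULL, NULL, JV, NULL)

LEFT JOIN keeps every row from `students`; unmatched rows get NULL for `enrollments`'s columns.
Matching on a.stu_id = b.stu_id AND a.tier = b.tier. A NULL in a compared column never satisfies the condition.
- a[0] stu_id=4, tier=GN → no match; kept with NULLs on the b side.
- a[1] stu_id=1, tier=JV → no match; kept with NULLs on the b side.
- a[2] stu_id=9, tier=GN → no match; kept with NULLs on the b side.
- a[3] stu_id=9, tier=GN → no match; kept with NULLs on the b side.
- a[4] stu_id=NULL, tier=JV → no match; kept with NULLs on the b side.
- a[5] stu_id=5, tier=JV → no match; kept with NULLs on the b side.
- a[6] stu_id=2, tier=JV → 1 match(es) in b → 1 row(s).
After projecting and ordering:
a.name | b.stu_id | a.tier | b.tier
Bob | 2 | JV | JV
Heidi | NULL | GN | NULL
Mona | NULL | GN | NULL
Sara | NULL | JV | NULL
Vik | NULL | JV | NULL
Xin | NULL | GN | NULL
NULL | NULL | JV | NULL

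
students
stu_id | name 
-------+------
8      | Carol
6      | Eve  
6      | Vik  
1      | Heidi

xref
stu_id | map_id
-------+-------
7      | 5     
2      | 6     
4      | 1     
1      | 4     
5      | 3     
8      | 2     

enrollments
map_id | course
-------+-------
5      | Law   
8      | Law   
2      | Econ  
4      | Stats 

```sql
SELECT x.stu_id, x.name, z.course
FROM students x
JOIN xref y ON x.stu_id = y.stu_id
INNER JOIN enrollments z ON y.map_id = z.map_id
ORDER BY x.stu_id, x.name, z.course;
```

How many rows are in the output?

2

Evaluate left to right. First `students x INNER JOIN xref y` on stu_id: 2 row(s).
Then INNER JOIN `enrollments z` on map_id: keep only rows whose y.map_id appears in z.
Result: 2 row(s).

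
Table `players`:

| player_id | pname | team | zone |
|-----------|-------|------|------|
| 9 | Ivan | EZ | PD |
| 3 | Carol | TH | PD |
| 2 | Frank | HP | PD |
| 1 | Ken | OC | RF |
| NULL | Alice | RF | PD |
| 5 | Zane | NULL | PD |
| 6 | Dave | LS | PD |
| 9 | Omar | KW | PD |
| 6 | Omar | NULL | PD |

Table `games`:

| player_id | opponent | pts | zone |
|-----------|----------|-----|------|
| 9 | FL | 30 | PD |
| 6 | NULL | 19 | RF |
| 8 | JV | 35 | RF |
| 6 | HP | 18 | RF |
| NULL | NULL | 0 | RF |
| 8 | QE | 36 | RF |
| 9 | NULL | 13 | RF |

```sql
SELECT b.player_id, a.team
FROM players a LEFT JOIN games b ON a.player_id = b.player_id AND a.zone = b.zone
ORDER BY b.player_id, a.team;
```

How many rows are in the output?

9

LEFT JOIN keeps every row from `players`; unmatched rows get NULL for `games`'s columns.
Matching on a.player_id = b.player_id AND a.zone = b.zone. A NULL in a compared column never satisfies the condition.
- a row (player_id=9, zone=PD): matches 1 b row(s) → 1 output row(s).
- a row (player_id=3, zone=PD): no match → kept, b columns NULL.
- a row (player_id=2, zone=PD): no match → kept, b columns NULL.
- a row (player_id=1, zone=RF): no match → kept, b columns NULL.
- a row (player_id=NULL, zone=PD): no match → kept, b columns NULL.
- a row (player_id=5, zone=PD): no match → kept, b columns NULL.
- a row (player_id=6, zone=PD): no match → kept, b columns NULL.
- a row (player_id=9, zone=PD): matches 1 b row(s) → 1 output row(s).
- a row (player_id=6, zone=PD): no match → kept, b columns NULL.
Total: 2 matched + 7 padded = 9 rows.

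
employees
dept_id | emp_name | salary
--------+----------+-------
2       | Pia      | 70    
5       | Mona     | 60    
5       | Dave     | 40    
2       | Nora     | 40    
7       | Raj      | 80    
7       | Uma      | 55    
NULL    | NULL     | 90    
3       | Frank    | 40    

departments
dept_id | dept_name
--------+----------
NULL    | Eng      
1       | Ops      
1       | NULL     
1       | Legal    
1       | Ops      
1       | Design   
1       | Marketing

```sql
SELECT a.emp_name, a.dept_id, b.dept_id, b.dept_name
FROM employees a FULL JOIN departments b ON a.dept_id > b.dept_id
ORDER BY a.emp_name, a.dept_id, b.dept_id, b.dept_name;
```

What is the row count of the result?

44

FULL OUTER JOIN keeps every row from both sides; unmatched rows get NULL for the other side's columns.
Matching on a.dept_id > b.dept_id. A NULL in a compared column never satisfies the condition.
- a[0] dept_id=2 → 6 match(es) in b → 6 row(s).
- a[1] dept_id=5 → 6 match(es) in b → 6 row(s).
- a[2] dept_id=5 → 6 match(es) in b → 6 row(s).
- a[3] dept_id=2 → 6 match(es) in b → 6 row(s).
- a[4] dept_id=7 → 6 match(es) in b → 6 row(s).
- a[5] dept_id=7 → 6 match(es) in b → 6 row(s).
- a[6] dept_id=NULL → no match; kept with NULLs on the b side.
- a[7] dept_id=3 → 6 match(es) in b → 6 row(s).
- 1 row(s) from b found no a partner → padded with NULL.
Total: 42 matched + 2 padded = 44 rows.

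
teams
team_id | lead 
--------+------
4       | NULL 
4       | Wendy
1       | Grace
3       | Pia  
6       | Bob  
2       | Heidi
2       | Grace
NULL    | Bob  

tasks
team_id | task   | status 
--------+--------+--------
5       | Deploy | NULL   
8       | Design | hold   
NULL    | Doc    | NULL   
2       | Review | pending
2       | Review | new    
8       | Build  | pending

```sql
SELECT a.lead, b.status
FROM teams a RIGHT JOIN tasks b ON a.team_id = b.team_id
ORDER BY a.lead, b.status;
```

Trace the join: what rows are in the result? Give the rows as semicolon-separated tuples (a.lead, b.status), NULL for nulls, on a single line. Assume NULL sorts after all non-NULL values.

RIGHT JOIN keeps every row from `tasks`; unmatched rows get NULL for `teams`'s columns.
Matching on a.team_id = b.team_id. A NULL in a compared column never satisfies the condition.
Matched pairs: 4; unmatched b rows kept: 4.

(Grace, new); (Grace, pending); (Heidi, new); (Heidi, pending); (NULL, hold); (NULL, pending); (NULL, NULL); (NULL, NULL)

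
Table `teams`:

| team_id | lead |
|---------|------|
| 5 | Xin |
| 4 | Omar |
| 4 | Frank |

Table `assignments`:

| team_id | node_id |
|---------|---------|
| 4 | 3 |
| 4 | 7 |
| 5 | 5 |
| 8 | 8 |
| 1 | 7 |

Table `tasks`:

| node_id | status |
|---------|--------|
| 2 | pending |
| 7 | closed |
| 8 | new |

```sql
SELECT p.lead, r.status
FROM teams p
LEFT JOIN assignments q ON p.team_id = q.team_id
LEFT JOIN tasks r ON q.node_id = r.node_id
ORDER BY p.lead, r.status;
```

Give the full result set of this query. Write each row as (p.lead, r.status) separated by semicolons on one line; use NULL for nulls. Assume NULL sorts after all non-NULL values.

Evaluate left to right. First `teams p LEFT JOIN assignments q` on team_id: 5 row(s).
Then LEFT JOIN `tasks r` on node_id: each of those 5 rows is kept; rows whose q.node_id has no match in r get NULL for r's columns.

(Frank, closed); (Frank, NULL); (Omar, closed); (Omar, NULL); (Xin, NULL)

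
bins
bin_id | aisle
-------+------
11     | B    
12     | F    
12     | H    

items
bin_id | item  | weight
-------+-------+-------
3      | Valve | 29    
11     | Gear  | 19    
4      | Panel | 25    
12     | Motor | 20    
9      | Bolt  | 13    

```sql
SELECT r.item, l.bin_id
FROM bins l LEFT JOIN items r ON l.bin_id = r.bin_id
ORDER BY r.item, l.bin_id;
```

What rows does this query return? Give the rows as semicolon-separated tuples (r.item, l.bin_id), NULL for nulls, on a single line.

LEFT JOIN keeps every row from `bins`; unmatched rows get NULL for `items`'s columns.
Matching on l.bin_id = r.bin_id.
- l row (bin_id=11): matches 1 r row(s) → 1 output row(s).
- l row (bin_id=12): matches 1 r row(s) → 1 output row(s).
- l row (bin_id=12): matches 1 r row(s) → 1 output row(s).
After projecting and ordering:
r.item | l.bin_id
Gear | 11
Motor | 12
Motor | 12

(Gear, 11); (Motor, 12); (Motor, 12)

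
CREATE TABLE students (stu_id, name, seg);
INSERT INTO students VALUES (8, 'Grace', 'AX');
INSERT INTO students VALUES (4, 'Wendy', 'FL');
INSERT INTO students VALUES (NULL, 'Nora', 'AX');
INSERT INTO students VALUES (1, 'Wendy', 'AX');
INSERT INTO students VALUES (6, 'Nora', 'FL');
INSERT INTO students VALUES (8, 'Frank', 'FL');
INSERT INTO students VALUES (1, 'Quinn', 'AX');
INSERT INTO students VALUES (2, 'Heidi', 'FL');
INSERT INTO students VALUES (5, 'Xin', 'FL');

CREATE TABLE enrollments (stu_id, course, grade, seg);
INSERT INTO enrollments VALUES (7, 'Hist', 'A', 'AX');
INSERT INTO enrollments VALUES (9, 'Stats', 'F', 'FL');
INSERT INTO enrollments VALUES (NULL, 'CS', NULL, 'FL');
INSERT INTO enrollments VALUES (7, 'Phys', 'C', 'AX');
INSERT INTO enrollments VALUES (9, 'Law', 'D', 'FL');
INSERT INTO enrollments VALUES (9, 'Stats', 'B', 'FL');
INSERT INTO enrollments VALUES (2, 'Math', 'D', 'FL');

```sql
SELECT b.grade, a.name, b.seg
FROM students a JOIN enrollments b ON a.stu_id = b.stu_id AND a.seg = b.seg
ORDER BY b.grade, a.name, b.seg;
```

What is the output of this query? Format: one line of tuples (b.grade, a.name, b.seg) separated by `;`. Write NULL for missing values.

(D, Heidi, FL)

INNER JOIN keeps only pairs where the ON condition holds.
Matching on a.stu_id = b.stu_id AND a.seg = b.seg. A NULL in a compared column never satisfies the condition.
Matched pairs: 1.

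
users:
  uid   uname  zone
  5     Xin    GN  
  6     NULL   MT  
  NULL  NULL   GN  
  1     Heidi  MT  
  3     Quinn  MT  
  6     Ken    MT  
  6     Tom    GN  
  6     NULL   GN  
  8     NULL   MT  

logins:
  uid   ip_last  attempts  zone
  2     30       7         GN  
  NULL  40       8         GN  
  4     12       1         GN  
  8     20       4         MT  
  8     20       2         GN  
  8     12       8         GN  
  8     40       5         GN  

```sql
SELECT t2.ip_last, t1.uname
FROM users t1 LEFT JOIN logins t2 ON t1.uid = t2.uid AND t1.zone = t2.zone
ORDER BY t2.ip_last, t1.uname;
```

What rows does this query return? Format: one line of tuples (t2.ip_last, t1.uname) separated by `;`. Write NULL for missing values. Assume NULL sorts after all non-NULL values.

LEFT JOIN keeps every row from `users`; unmatched rows get NULL for `logins`'s columns.
Matching on t1.uid = t2.uid AND t1.zone = t2.zone. A NULL in a compared column never satisfies the condition.
- uid=5, zone=GN: no t2 row matches, row kept with t2 columns NULL.
- uid=6, zone=MT: no t2 row matches, row kept with t2 columns NULL.
- uid=NULL, zone=GN: no t2 row matches, row kept with t2 columns NULL.
- uid=1, zone=MT: no t2 row matches, row kept with t2 columns NULL.
- uid=3, zone=MT: no t2 row matches, row kept with t2 columns NULL.
- uid=6, zone=MT: no t2 row matches, row kept with t2 columns NULL.
- uid=6, zone=GN: no t2 row matches, row kept with t2 columns NULL.
- uid=6, zone=GN: no t2 row matches, row kept with t2 columns NULL.
- uid=8, zone=MT: 1 matching t2 row(s), so 1 row(s) emitted.
After projecting and ordering:
t2.ip_last | t1.uname
20 | NULL
NULL | Heidi
NULL | Ken
NULL | Quinn
NULL | Tom
NULL | Xin
NULL | NULL
NULL | NULL
NULL | NULL

(20, NULL); (NULL, Heidi); (NULL, Ken); (NULL, Quinn); (NULL, Tom); (NULL, Xin); (NULL, NULL); (NULL, NULL); (NULL, NULL)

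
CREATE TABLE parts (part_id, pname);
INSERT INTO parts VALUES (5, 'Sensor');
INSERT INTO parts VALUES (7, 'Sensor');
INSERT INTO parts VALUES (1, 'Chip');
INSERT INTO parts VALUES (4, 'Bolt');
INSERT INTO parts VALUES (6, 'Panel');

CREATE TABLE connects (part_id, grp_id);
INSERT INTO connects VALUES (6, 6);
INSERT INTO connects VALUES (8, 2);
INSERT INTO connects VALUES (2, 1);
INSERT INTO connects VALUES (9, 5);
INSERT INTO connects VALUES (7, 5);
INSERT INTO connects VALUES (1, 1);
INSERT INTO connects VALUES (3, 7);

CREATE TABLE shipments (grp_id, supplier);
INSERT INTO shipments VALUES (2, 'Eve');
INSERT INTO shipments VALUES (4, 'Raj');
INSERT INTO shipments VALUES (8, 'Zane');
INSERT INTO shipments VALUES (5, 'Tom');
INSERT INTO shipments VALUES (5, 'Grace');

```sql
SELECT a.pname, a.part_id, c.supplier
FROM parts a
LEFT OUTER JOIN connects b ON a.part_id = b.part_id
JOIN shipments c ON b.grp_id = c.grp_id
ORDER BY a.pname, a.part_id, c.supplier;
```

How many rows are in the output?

Step 1 — a LEFT JOIN b on part_id → 5 row(s).
Then INNER JOIN `shipments c` on grp_id: keep only rows whose b.grp_id appears in c.
Result: 2 row(s).

2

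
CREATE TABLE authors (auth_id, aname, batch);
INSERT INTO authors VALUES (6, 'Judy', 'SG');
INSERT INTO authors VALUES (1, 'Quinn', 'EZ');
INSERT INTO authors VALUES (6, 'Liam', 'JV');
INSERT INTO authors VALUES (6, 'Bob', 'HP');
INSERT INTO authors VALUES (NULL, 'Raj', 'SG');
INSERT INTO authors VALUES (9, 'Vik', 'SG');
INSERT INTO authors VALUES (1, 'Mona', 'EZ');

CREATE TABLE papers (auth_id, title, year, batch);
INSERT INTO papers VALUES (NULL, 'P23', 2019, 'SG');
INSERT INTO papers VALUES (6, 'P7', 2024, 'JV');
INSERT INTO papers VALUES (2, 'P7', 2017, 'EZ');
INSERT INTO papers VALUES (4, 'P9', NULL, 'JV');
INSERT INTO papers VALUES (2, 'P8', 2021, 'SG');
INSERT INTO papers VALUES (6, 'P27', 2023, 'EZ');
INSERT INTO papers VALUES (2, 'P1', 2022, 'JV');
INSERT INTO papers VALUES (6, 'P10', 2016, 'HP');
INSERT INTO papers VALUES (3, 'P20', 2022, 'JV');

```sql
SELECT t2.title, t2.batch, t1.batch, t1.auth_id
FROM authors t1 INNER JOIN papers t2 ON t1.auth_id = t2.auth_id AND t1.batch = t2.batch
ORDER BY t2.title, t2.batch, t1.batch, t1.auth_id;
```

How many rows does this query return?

INNER JOIN keeps only pairs where the ON condition holds.
Matching on t1.auth_id = t2.auth_id AND t1.batch = t2.batch. A NULL in a compared column never satisfies the condition.
Matched pairs: 2.
Total: 2 rows.

2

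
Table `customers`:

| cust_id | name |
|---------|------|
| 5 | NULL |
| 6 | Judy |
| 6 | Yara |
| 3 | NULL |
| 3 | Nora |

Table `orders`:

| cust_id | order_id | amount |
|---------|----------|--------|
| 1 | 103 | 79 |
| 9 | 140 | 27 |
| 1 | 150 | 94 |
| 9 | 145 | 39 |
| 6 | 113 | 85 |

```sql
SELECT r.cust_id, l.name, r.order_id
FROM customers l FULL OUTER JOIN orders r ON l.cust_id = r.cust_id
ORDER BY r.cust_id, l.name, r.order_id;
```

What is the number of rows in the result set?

9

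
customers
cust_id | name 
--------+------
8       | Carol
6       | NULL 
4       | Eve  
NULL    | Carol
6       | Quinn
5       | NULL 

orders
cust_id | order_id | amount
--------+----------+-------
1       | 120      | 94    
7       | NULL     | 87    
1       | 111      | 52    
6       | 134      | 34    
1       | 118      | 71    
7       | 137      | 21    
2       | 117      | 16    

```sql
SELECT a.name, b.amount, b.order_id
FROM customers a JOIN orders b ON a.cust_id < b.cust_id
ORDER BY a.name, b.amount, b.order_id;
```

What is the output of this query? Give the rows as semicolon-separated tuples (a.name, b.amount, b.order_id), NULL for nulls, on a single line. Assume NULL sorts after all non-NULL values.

INNER JOIN keeps only pairs where the ON condition holds.
Matching on a.cust_id < b.cust_id. A NULL in a compared column never satisfies the condition.
- a row (cust_id=8): no match → dropped.
- a row (cust_id=6): matches 2 b row(s) → 2 output row(s).
- a row (cust_id=4): matches 3 b row(s) → 3 output row(s).
- a row (cust_id=NULL): no match → dropped.
- a row (cust_id=6): matches 2 b row(s) → 2 output row(s).
- a row (cust_id=5): matches 3 b row(s) → 3 output row(s).
After projecting and ordering:
a.name | b.amount | b.order_id
Eve | 21 | 137
Eve | 34 | 134
Eve | 87 | NULL
Quinn | 21 | 137
Quinn | 87 | NULL
NULL | 21 | 137
NULL | 21 | 137
NULL | 34 | 134
NULL | 87 | NULL
NULL | 87 | NULL

(Eve, 21, 137); (Eve, 34, 134); (Eve, 87, NULL); (Quinn, 21, 137); (Quinn, 87, NULL); (NULL, 21, 137); (NULL, 21, 137); (NULL, 34, 134); (NULL, 87, NULL); (NULL, 87, NULL)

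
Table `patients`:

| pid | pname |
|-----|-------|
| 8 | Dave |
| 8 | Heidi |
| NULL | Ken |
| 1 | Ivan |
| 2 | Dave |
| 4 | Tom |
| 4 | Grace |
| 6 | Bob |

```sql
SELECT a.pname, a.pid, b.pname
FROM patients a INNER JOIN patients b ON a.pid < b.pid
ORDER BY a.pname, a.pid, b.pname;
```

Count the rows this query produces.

19

INNER JOIN keeps only pairs where the ON condition holds.
Matching on a.pid < b.pid. A NULL in a compared column never satisfies the condition.
- a (pid=8) has no partner → excluded.
- a (pid=8) has no partner → excluded.
- a (pid=NULL) has no partner → excluded.
- a (pid=1) pairs with 6 row(s) of b.
- a (pid=2) pairs with 5 row(s) of b.
- a (pid=4) pairs with 3 row(s) of b.
- a (pid=4) pairs with 3 row(s) of b.
- a (pid=6) pairs with 2 row(s) of b.
Total: 19 rows.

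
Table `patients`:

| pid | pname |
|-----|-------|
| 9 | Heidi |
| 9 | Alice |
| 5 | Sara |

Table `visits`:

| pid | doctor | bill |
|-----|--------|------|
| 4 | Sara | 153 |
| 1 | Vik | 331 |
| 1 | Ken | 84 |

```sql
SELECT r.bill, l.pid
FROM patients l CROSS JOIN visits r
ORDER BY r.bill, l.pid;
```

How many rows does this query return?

9

CROSS JOIN pairs every row of `patients` with every row of `visits`: 3 × 3 = 9 rows.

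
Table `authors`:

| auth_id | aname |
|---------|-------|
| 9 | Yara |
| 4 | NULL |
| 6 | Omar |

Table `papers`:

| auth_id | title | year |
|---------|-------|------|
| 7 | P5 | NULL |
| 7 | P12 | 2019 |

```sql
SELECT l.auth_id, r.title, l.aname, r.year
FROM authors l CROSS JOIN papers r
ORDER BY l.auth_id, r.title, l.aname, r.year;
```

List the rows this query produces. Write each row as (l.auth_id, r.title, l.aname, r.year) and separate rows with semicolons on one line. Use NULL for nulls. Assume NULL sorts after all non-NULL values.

(4, P12, NULL, 2019); (4, P5, NULL, NULL); (6, P12, Omar, 2019); (6, P5, Omar, NULL); (9, P12, Yara, 2019); (9, P5, Yara, NULL)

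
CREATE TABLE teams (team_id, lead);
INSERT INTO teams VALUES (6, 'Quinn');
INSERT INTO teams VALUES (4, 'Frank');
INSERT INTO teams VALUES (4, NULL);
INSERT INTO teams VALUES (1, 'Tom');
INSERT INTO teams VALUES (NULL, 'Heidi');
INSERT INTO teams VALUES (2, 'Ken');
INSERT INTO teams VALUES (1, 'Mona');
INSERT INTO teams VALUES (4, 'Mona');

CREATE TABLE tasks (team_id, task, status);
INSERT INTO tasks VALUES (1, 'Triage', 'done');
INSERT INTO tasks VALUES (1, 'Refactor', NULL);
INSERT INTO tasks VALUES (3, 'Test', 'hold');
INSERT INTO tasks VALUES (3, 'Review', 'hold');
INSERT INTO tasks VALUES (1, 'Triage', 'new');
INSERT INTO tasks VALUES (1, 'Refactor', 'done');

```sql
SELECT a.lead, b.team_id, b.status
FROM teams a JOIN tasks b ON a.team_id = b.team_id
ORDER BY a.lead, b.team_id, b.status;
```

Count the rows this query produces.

INNER JOIN keeps only pairs where the ON condition holds.
Matching on a.team_id = b.team_id. A NULL in a compared column never satisfies the condition.
- a (team_id=6) has no partner → excluded.
- a (team_id=4) has no partner → excluded.
- a (team_id=4) has no partner → excluded.
- a (team_id=1) pairs with 4 row(s) of b.
- a (team_id=NULL) has no partner → excluded.
- a (team_id=2) has no partner → excluded.
- a (team_id=1) pairs with 4 row(s) of b.
- a (team_id=4) has no partner → excluded.
Total: 8 rows.

8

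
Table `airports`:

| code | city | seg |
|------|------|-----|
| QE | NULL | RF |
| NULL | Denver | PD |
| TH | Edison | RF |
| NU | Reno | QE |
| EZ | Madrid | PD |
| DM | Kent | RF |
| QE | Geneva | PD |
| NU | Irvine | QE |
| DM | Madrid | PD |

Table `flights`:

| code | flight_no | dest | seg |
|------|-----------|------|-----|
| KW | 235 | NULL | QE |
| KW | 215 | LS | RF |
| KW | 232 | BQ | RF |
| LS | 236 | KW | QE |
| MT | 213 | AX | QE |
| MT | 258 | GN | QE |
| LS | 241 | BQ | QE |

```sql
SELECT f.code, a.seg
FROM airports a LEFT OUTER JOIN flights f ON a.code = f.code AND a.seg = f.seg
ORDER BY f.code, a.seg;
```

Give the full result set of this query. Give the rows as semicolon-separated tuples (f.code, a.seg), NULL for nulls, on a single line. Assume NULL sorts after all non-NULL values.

(NULL, PD); (NULL, PD); (NULL, PD); (NULL, PD); (NULL, QE); (NULL, QE); (NULL, RF); (NULL, RF); (NULL, RF)

LEFT JOIN keeps every row from `airports`; unmatched rows get NULL for `flights`'s columns.
Matching on a.code = f.code AND a.seg = f.seg. A NULL in a compared column never satisfies the condition.
- a[0] code=QE, seg=RF → no match; kept with NULLs on the f side.
- a[1] code=NULL, seg=PD → no match; kept with NULLs on the f side.
- a[2] code=TH, seg=RF → no match; kept with NULLs on the f side.
- a[3] code=NU, seg=QE → no match; kept with NULLs on the f side.
- a[4] code=EZ, seg=PD → no match; kept with NULLs on the f side.
- a[5] code=DM, seg=RF → no match; kept with NULLs on the f side.
- a[6] code=QE, seg=PD → no match; kept with NULLs on the f side.
- a[7] code=NU, seg=QE → no match; kept with NULLs on the f side.
- a[8] code=DM, seg=PD → no match; kept with NULLs on the f side.
After projecting and ordering:
f.code | a.seg
NULL | PD
NULL | PD
NULL | PD
NULL | PD
NULL | QE
NULL | QE
NULL | RF
NULL | RF
NULL | RF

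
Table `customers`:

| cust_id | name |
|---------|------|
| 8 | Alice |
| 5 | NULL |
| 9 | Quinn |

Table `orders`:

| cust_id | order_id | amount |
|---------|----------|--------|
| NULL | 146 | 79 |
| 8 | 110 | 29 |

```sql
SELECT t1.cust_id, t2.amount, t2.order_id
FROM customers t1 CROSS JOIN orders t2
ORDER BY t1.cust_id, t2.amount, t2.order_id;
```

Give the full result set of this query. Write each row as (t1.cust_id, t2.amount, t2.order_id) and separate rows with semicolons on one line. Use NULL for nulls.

CROSS JOIN pairs every row of `customers` with every row of `orders`: 3 × 2 = 6 rows.
After projecting and ordering:
t1.cust_id | t2.amount | t2.order_id
5 | 29 | 110
5 | 79 | 146
8 | 29 | 110
8 | 79 | 146
9 | 29 | 110
9 | 79 | 146

(5, 29, 110); (5, 79, 146); (8, 29, 110); (8, 79, 146); (9, 29, 110); (9, 79, 146)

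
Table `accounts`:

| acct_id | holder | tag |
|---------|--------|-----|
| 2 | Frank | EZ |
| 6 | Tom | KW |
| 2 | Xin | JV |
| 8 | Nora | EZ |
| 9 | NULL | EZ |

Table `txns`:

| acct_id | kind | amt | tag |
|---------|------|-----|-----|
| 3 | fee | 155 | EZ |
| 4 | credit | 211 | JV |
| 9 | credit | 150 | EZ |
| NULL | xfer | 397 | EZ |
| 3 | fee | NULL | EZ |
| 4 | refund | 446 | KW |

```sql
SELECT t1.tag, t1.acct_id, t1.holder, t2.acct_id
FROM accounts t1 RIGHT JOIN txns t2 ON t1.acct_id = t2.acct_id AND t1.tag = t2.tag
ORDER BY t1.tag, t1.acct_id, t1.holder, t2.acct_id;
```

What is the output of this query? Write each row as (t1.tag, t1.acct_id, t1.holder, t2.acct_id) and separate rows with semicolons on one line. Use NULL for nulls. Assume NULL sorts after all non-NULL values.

RIGHT JOIN keeps every row from `txns`; unmatched rows get NULL for `accounts`'s columns.
Matching on t1.acct_id = t2.acct_id AND t1.tag = t2.tag. A NULL in a compared column never satisfies the condition.
- t1[0] acct_id=2, tag=EZ → no match.
- t1[1] acct_id=6, tag=KW → no match.
- t1[2] acct_id=2, tag=JV → no match.
- t1[3] acct_id=8, tag=EZ → no match.
- t1[4] acct_id=9, tag=EZ → 1 match(es) in t2 → 1 row(s).
- 5 row(s) from t2 found no t1 partner → padded with NULL.
After projecting and ordering:
t1.tag | t1.acct_id | t1.holder | t2.acct_id
EZ | 9 | NULL | 9
NULL | NULL | NULL | 3
NULL | NULL | NULL | 3
NULL | NULL | NULL | 4
NULL | NULL | NULL | 4
NULL | NULL | NULL | NULL

(EZ, 9, NULL, 9); (NULL, NULL, NULL, 3); (NULL, NULL, NULL, 3); (NULL, NULL, NULL, 4); (NULL, NULL, NULL, 4); (NULL, NULL, NULL, NULL)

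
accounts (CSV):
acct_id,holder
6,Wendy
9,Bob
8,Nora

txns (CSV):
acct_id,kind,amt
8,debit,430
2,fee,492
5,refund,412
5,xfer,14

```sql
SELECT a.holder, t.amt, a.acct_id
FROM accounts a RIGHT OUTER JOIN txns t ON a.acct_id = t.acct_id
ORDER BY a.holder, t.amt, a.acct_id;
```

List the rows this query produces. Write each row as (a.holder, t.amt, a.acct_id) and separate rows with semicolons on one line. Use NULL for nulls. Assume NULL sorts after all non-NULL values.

(Nora, 430, 8); (NULL, 14, NULL); (NULL, 412, NULL); (NULL, 492, NULL)

RIGHT JOIN keeps every row from `txns`; unmatched rows get NULL for `accounts`'s columns.
Matching on a.acct_id = t.acct_id.
- a (acct_id=6) has no partner in t.
- a (acct_id=9) has no partner in t.
- a (acct_id=8) pairs with 1 row(s) of t.
- 3 t row(s) had no a match → kept, a columns NULL.
After projecting and ordering:
a.holder | t.amt | a.acct_id
Nora | 430 | 8
NULL | 14 | NULL
NULL | 412 | NULL
NULL | 492 | NULL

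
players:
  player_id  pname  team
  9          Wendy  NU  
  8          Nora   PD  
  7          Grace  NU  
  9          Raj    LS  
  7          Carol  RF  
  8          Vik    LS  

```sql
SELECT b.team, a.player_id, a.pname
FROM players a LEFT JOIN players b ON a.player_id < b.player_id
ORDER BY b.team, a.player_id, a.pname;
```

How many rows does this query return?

14

LEFT JOIN keeps every row from `players a`; unmatched rows get NULL for `players b`'s columns.
Matching on a.player_id < b.player_id.
- a (player_id=9) has no partner → padded with NULL.
- a (player_id=8) pairs with 2 row(s) of b.
- a (player_id=7) pairs with 4 row(s) of b.
- a (player_id=9) has no partner → padded with NULL.
- a (player_id=7) pairs with 4 row(s) of b.
- a (player_id=8) pairs with 2 row(s) of b.
Total: 12 matched + 2 padded = 14 rows.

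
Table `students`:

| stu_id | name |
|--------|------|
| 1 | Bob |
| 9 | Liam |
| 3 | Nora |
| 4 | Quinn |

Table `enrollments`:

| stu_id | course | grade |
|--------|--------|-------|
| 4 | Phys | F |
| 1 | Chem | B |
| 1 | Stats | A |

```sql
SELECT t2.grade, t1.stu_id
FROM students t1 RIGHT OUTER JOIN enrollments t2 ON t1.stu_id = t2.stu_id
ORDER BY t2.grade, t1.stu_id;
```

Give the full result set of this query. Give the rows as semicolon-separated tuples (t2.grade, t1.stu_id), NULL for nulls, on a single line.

RIGHT JOIN keeps every row from `enrollments`; unmatched rows get NULL for `students`'s columns.
Matching on t1.stu_id = t2.stu_id.
- t1[0] stu_id=1 → 2 match(es) in t2 → 2 row(s).
- t1[1] stu_id=9 → no match.
- t1[2] stu_id=3 → no match.
- t1[3] stu_id=4 → 1 match(es) in t2 → 1 row(s).
- every t2 row matched at least one t1 row.
After projecting and ordering:
t2.grade | t1.stu_id
A | 1
B | 1
F | 4

(A, 1); (B, 1); (F, 4)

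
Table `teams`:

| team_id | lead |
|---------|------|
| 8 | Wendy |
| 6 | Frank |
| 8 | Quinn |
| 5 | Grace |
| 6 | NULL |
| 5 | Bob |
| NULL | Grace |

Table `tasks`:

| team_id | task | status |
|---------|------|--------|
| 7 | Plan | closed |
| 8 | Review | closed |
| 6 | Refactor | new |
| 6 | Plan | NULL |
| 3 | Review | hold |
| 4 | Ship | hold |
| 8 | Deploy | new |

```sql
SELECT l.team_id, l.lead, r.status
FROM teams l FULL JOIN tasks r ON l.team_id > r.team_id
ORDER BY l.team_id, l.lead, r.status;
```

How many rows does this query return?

FULL OUTER JOIN keeps every row from both sides; unmatched rows get NULL for the other side's columns.
Matching on l.team_id > r.team_id. A NULL in a compared column never satisfies the condition.
Matched pairs: 18; unmatched l rows kept: 1; unmatched r rows kept: 2.
Total: 18 matched + 3 padded = 21 rows.

21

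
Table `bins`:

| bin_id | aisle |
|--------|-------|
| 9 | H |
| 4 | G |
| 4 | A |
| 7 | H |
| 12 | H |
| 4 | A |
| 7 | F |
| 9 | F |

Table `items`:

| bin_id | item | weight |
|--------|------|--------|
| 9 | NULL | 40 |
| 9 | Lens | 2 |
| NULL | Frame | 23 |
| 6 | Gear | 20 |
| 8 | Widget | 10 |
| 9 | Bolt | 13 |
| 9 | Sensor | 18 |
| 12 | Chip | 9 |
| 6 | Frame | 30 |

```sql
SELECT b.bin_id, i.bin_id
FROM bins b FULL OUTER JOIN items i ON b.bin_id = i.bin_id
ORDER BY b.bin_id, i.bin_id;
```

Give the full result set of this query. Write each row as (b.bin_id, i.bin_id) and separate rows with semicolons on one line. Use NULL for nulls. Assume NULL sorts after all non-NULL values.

FULL OUTER JOIN keeps every row from both sides; unmatched rows get NULL for the other side's columns.
Matching on b.bin_id = i.bin_id. A NULL in a compared column never satisfies the condition.
- b row (bin_id=9): matches 4 i row(s) → 4 output row(s).
- b row (bin_id=4): no match → kept, i columns NULL.
- b row (bin_id=4): no match → kept, i columns NULL.
- b row (bin_id=7): no match → kept, i columns NULL.
- b row (bin_id=12): matches 1 i row(s) → 1 output row(s).
- b row (bin_id=4): no match → kept, i columns NULL.
- b row (bin_id=7): no match → kept, i columns NULL.
- b row (bin_id=9): matches 4 i row(s) → 4 output row(s).
- 4 i row(s) had no b match → kept, b columns NULL.

(4, NULL); (4, NULL); (4, NULL); (7, NULL); (7, NULL); (9, 9); (9, 9); (9, 9); (9, 9); (9, 9); (9, 9); (9, 9); (9, 9); (12, 12); (NULL, 6); (NULL, 6); (NULL, 8); (NULL, NULL)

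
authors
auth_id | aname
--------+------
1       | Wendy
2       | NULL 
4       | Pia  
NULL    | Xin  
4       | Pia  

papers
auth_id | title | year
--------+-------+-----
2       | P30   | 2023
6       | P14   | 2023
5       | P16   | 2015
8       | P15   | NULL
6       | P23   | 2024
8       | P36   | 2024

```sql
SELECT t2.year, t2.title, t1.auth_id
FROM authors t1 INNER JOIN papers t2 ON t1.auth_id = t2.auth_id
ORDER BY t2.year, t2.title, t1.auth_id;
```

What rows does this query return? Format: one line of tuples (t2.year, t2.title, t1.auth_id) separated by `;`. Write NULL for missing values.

INNER JOIN keeps only pairs where the ON condition holds.
Matching on t1.auth_id = t2.auth_id. A NULL in a compared column never satisfies the condition.
Matched pairs: 1.

(2023, P30, 2)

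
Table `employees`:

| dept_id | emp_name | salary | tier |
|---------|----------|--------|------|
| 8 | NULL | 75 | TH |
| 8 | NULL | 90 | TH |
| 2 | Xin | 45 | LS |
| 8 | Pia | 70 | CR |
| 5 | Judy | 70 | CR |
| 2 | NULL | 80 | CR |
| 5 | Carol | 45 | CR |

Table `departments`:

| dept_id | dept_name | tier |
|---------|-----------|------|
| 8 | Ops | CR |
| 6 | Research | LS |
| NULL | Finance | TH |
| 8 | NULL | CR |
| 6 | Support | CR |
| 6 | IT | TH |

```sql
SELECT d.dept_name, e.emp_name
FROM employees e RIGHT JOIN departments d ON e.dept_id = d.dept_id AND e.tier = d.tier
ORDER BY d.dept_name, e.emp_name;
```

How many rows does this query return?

6

RIGHT JOIN keeps every row from `departments`; unmatched rows get NULL for `employees`'s columns.
Matching on e.dept_id = d.dept_id AND e.tier = d.tier. A NULL in a compared column never satisfies the condition.
- e row (dept_id=8, tier=TH): no match.
- e row (dept_id=8, tier=TH): no match.
- e row (dept_id=2, tier=LS): no match.
- e row (dept_id=8, tier=CR): matches 2 d row(s) → 2 output row(s).
- e row (dept_id=5, tier=CR): no match.
- e row (dept_id=2, tier=CR): no match.
- e row (dept_id=5, tier=CR): no match.
- 4 d row(s) had no e match → kept, e columns NULL.
Total: 2 matched + 4 padded = 6 rows.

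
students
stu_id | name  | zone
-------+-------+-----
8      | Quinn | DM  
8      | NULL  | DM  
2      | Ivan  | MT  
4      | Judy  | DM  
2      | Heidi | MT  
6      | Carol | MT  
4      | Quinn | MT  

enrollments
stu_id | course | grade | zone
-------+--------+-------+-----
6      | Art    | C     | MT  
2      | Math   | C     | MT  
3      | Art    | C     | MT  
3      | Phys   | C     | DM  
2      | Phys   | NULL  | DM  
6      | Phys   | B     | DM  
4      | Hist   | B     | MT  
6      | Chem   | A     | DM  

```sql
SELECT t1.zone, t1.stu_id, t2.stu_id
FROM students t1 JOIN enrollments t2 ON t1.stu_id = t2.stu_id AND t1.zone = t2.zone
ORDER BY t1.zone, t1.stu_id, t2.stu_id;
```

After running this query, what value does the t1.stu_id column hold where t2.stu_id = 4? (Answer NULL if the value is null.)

4

INNER JOIN keeps only pairs where the ON condition holds.
Matching on t1.stu_id = t2.stu_id AND t1.zone = t2.zone.
- stu_id=8, zone=DM: no matching t2 row, dropped.
- stu_id=8, zone=DM: no matching t2 row, dropped.
- stu_id=2, zone=MT: 1 matching t2 row(s), so 1 row(s) emitted.
- stu_id=4, zone=DM: no matching t2 row, dropped.
- stu_id=2, zone=MT: 1 matching t2 row(s), so 1 row(s) emitted.
- stu_id=6, zone=MT: 1 matching t2 row(s), so 1 row(s) emitted.
- stu_id=4, zone=MT: 1 matching t2 row(s), so 1 row(s) emitted.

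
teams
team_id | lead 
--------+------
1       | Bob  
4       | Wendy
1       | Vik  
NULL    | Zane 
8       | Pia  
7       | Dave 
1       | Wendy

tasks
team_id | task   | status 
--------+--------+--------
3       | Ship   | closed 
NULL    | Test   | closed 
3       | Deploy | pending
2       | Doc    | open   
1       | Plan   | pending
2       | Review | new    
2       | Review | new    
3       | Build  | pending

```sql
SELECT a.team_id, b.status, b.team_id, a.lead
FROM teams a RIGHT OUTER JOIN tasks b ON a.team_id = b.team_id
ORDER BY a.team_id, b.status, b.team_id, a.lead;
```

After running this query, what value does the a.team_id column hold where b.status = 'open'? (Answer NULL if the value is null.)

RIGHT JOIN keeps every row from `tasks`; unmatched rows get NULL for `teams`'s columns.
Matching on a.team_id = b.team_id. A NULL in a compared column never satisfies the condition.
Matched pairs: 3; unmatched b rows kept: 7.

NULL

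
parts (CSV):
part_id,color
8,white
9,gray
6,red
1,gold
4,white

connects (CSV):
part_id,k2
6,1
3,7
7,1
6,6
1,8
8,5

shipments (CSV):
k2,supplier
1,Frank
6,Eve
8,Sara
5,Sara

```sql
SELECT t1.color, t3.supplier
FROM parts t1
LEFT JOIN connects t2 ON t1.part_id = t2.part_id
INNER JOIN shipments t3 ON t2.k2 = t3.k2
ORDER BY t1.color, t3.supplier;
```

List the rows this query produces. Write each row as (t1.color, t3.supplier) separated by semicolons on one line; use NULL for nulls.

Step 1 — t1 LEFT JOIN t2 on part_id → 6 row(s).
Then INNER JOIN `shipments t3` on k2: keep only rows whose t2.k2 appears in t3.

(gold, Sara); (red, Eve); (red, Frank); (white, Sara)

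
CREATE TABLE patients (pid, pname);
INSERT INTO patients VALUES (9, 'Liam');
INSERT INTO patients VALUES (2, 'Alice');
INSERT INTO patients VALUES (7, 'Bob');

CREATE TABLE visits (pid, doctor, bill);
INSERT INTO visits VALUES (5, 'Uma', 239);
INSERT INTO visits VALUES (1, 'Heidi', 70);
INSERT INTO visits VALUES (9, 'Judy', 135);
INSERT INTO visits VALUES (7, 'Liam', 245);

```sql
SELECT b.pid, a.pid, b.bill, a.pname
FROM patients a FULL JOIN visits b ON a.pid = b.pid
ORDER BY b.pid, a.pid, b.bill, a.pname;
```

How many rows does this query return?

FULL OUTER JOIN keeps every row from both sides; unmatched rows get NULL for the other side's columns.
Matching on a.pid = b.pid.
- a[0] pid=9 → 1 match(es) in b → 1 row(s).
- a[1] pid=2 → no match; kept with NULLs on the b side.
- a[2] pid=7 → 1 match(es) in b → 1 row(s).
- 2 b row(s) had no a match → kept, a columns NULL.
Total: 2 matched + 3 padded = 5 rows.

5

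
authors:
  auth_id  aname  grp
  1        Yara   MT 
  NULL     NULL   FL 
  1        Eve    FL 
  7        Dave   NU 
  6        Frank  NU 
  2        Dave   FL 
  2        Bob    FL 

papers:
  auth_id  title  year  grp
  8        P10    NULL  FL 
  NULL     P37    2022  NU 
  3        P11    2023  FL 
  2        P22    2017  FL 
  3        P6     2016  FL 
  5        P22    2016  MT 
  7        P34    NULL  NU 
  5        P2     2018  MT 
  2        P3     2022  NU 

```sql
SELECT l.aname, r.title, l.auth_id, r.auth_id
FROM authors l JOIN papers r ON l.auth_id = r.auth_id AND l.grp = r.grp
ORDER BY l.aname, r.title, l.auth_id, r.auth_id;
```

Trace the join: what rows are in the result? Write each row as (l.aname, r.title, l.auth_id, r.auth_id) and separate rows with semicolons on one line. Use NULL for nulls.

(Bob, P22, 2, 2); (Dave, P22, 2, 2); (Dave, P34, 7, 7)

INNER JOIN keeps only pairs where the ON condition holds.
Matching on l.auth_id = r.auth_id AND l.grp = r.grp. A NULL in a compared column never satisfies the condition.
- l row (auth_id=1, grp=MT): no match → dropped.
- l row (auth_id=NULL, grp=FL): no match → dropped.
- l row (auth_id=1, grp=FL): no match → dropped.
- l row (auth_id=7, grp=NU): matches 1 r row(s) → 1 output row(s).
- l row (auth_id=6, grp=NU): no match → dropped.
- l row (auth_id=2, grp=FL): matches 1 r row(s) → 1 output row(s).
- l row (auth_id=2, grp=FL): matches 1 r row(s) → 1 output row(s).
After projecting and ordering:
l.aname | r.title | l.auth_id | r.auth_id
Bob | P22 | 2 | 2
Dave | P22 | 2 | 2
Dave | P34 | 7 | 7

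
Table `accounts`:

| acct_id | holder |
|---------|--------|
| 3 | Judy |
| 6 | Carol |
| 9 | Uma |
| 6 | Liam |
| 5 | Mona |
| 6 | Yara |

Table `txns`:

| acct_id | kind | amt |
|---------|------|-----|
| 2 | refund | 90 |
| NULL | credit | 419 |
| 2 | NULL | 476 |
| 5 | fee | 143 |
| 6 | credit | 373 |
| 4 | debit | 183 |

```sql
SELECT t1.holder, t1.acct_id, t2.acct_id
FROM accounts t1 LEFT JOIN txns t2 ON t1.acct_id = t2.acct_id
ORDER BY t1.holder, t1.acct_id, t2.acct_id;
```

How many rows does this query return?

LEFT JOIN keeps every row from `accounts`; unmatched rows get NULL for `txns`'s columns.
Matching on t1.acct_id = t2.acct_id. A NULL in a compared column never satisfies the condition.
- acct_id=3: no t2 row matches, row kept with t2 columns NULL.
- acct_id=6: 1 matching t2 row(s), so 1 row(s) emitted.
- acct_id=9: no t2 row matches, row kept with t2 columns NULL.
- acct_id=6: 1 matching t2 row(s), so 1 row(s) emitted.
- acct_id=5: 1 matching t2 row(s), so 1 row(s) emitted.
- acct_id=6: 1 matching t2 row(s), so 1 row(s) emitted.
Total: 4 matched + 2 padded = 6 rows.

6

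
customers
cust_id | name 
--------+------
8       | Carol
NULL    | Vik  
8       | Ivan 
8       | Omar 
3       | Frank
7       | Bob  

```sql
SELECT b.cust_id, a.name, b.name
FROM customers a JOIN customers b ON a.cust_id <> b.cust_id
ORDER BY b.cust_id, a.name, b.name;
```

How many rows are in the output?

INNER JOIN keeps only pairs where the ON condition holds.
Matching on a.cust_id <> b.cust_id. A NULL in a compared column never satisfies the condition.
Matched pairs: 14.
Total: 14 rows.

14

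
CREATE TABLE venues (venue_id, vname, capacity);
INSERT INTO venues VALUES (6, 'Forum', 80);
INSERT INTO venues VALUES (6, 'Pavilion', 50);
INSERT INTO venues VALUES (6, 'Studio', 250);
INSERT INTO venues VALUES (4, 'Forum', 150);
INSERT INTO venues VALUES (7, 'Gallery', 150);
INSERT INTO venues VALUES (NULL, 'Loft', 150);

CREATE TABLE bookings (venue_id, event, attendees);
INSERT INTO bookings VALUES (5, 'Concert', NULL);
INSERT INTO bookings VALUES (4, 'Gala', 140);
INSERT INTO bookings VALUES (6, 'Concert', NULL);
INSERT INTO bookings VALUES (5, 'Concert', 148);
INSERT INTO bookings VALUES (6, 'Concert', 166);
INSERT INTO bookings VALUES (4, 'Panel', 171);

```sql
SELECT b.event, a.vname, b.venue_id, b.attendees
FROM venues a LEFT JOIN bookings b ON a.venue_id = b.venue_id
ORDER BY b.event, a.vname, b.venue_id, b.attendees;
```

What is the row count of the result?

10

LEFT JOIN keeps every row from `venues`; unmatched rows get NULL for `bookings`'s columns.
Matching on a.venue_id = b.venue_id. A NULL in a compared column never satisfies the condition.
Matched pairs: 8; unmatched a rows kept: 2.
Total: 8 matched + 2 padded = 10 rows.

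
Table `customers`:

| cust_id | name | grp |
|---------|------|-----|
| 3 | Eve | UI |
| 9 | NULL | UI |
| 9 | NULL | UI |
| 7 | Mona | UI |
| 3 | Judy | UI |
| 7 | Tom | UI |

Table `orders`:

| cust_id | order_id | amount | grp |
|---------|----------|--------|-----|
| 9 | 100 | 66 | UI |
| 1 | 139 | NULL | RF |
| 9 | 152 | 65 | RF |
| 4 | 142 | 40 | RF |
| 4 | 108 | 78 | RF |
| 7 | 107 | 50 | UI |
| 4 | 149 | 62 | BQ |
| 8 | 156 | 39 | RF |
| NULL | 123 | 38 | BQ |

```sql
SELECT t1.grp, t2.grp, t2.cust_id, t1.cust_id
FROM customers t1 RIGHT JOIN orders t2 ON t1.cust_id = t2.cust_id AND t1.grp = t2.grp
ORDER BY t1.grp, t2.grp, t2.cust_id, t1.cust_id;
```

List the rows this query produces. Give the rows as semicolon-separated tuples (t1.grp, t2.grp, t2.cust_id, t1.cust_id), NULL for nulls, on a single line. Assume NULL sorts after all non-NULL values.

(UI, UI, 7, 7); (UI, UI, 7, 7); (UI, UI, 9, 9); (UI, UI, 9, 9); (NULL, BQ, 4, NULL); (NULL, BQ, NULL, NULL); (NULL, RF, 1, NULL); (NULL, RF, 4, NULL); (NULL, RF, 4, NULL); (NULL, RF, 8, NULL); (NULL, RF, 9, NULL)

RIGHT JOIN keeps every row from `orders`; unmatched rows get NULL for `customers`'s columns.
Matching on t1.cust_id = t2.cust_id AND t1.grp = t2.grp. A NULL in a compared column never satisfies the condition.
- t1 (cust_id=3, grp=UI) has no partner in t2.
- t1 (cust_id=9, grp=UI) pairs with 1 row(s) of t2.
- t1 (cust_id=9, grp=UI) pairs with 1 row(s) of t2.
- t1 (cust_id=7, grp=UI) pairs with 1 row(s) of t2.
- t1 (cust_id=3, grp=UI) has no partner in t2.
- t1 (cust_id=7, grp=UI) pairs with 1 row(s) of t2.
- 7 row(s) from t2 found no t1 partner → padded with NULL.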